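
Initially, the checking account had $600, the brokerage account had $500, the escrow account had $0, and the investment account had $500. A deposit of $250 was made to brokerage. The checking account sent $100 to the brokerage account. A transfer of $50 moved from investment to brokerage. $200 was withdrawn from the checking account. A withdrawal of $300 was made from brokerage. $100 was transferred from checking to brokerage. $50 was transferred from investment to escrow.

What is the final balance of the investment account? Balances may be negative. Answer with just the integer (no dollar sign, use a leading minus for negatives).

Answer: 400

Derivation:
Tracking account balances step by step:
Start: checking=600, brokerage=500, escrow=0, investment=500
Event 1 (deposit 250 to brokerage): brokerage: 500 + 250 = 750. Balances: checking=600, brokerage=750, escrow=0, investment=500
Event 2 (transfer 100 checking -> brokerage): checking: 600 - 100 = 500, brokerage: 750 + 100 = 850. Balances: checking=500, brokerage=850, escrow=0, investment=500
Event 3 (transfer 50 investment -> brokerage): investment: 500 - 50 = 450, brokerage: 850 + 50 = 900. Balances: checking=500, brokerage=900, escrow=0, investment=450
Event 4 (withdraw 200 from checking): checking: 500 - 200 = 300. Balances: checking=300, brokerage=900, escrow=0, investment=450
Event 5 (withdraw 300 from brokerage): brokerage: 900 - 300 = 600. Balances: checking=300, brokerage=600, escrow=0, investment=450
Event 6 (transfer 100 checking -> brokerage): checking: 300 - 100 = 200, brokerage: 600 + 100 = 700. Balances: checking=200, brokerage=700, escrow=0, investment=450
Event 7 (transfer 50 investment -> escrow): investment: 450 - 50 = 400, escrow: 0 + 50 = 50. Balances: checking=200, brokerage=700, escrow=50, investment=400

Final balance of investment: 400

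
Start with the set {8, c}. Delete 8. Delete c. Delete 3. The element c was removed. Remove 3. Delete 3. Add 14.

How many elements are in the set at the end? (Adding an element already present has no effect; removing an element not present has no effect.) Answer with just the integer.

Tracking the set through each operation:
Start: {8, c}
Event 1 (remove 8): removed. Set: {c}
Event 2 (remove c): removed. Set: {}
Event 3 (remove 3): not present, no change. Set: {}
Event 4 (remove c): not present, no change. Set: {}
Event 5 (remove 3): not present, no change. Set: {}
Event 6 (remove 3): not present, no change. Set: {}
Event 7 (add 14): added. Set: {14}

Final set: {14} (size 1)

Answer: 1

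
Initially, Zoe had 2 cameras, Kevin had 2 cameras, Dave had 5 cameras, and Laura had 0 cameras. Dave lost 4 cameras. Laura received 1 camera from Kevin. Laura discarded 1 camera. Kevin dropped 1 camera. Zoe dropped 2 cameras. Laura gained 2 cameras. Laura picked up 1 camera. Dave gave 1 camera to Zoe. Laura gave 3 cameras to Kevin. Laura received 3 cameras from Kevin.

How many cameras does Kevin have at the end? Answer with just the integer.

Tracking counts step by step:
Start: Zoe=2, Kevin=2, Dave=5, Laura=0
Event 1 (Dave -4): Dave: 5 -> 1. State: Zoe=2, Kevin=2, Dave=1, Laura=0
Event 2 (Kevin -> Laura, 1): Kevin: 2 -> 1, Laura: 0 -> 1. State: Zoe=2, Kevin=1, Dave=1, Laura=1
Event 3 (Laura -1): Laura: 1 -> 0. State: Zoe=2, Kevin=1, Dave=1, Laura=0
Event 4 (Kevin -1): Kevin: 1 -> 0. State: Zoe=2, Kevin=0, Dave=1, Laura=0
Event 5 (Zoe -2): Zoe: 2 -> 0. State: Zoe=0, Kevin=0, Dave=1, Laura=0
Event 6 (Laura +2): Laura: 0 -> 2. State: Zoe=0, Kevin=0, Dave=1, Laura=2
Event 7 (Laura +1): Laura: 2 -> 3. State: Zoe=0, Kevin=0, Dave=1, Laura=3
Event 8 (Dave -> Zoe, 1): Dave: 1 -> 0, Zoe: 0 -> 1. State: Zoe=1, Kevin=0, Dave=0, Laura=3
Event 9 (Laura -> Kevin, 3): Laura: 3 -> 0, Kevin: 0 -> 3. State: Zoe=1, Kevin=3, Dave=0, Laura=0
Event 10 (Kevin -> Laura, 3): Kevin: 3 -> 0, Laura: 0 -> 3. State: Zoe=1, Kevin=0, Dave=0, Laura=3

Kevin's final count: 0

Answer: 0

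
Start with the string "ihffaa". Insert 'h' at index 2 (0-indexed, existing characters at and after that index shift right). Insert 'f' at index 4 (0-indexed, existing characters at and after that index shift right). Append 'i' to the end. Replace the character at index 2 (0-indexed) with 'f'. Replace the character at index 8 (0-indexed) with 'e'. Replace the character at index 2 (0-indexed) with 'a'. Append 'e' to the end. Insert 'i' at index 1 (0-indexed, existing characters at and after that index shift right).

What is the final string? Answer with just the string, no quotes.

Applying each edit step by step:
Start: "ihffaa"
Op 1 (insert 'h' at idx 2): "ihffaa" -> "ihhffaa"
Op 2 (insert 'f' at idx 4): "ihhffaa" -> "ihhfffaa"
Op 3 (append 'i'): "ihhfffaa" -> "ihhfffaai"
Op 4 (replace idx 2: 'h' -> 'f'): "ihhfffaai" -> "ihffffaai"
Op 5 (replace idx 8: 'i' -> 'e'): "ihffffaai" -> "ihffffaae"
Op 6 (replace idx 2: 'f' -> 'a'): "ihffffaae" -> "ihafffaae"
Op 7 (append 'e'): "ihafffaae" -> "ihafffaaee"
Op 8 (insert 'i' at idx 1): "ihafffaaee" -> "iihafffaaee"

Answer: iihafffaaee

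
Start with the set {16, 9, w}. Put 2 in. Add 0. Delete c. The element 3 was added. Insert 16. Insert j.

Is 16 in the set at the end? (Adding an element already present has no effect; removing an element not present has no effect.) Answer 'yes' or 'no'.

Tracking the set through each operation:
Start: {16, 9, w}
Event 1 (add 2): added. Set: {16, 2, 9, w}
Event 2 (add 0): added. Set: {0, 16, 2, 9, w}
Event 3 (remove c): not present, no change. Set: {0, 16, 2, 9, w}
Event 4 (add 3): added. Set: {0, 16, 2, 3, 9, w}
Event 5 (add 16): already present, no change. Set: {0, 16, 2, 3, 9, w}
Event 6 (add j): added. Set: {0, 16, 2, 3, 9, j, w}

Final set: {0, 16, 2, 3, 9, j, w} (size 7)
16 is in the final set.

Answer: yes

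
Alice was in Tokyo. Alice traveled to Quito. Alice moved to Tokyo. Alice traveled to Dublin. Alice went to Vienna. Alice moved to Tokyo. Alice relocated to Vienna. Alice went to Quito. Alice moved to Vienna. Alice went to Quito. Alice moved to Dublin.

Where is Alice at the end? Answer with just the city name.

Tracking Alice's location:
Start: Alice is in Tokyo.
After move 1: Tokyo -> Quito. Alice is in Quito.
After move 2: Quito -> Tokyo. Alice is in Tokyo.
After move 3: Tokyo -> Dublin. Alice is in Dublin.
After move 4: Dublin -> Vienna. Alice is in Vienna.
After move 5: Vienna -> Tokyo. Alice is in Tokyo.
After move 6: Tokyo -> Vienna. Alice is in Vienna.
After move 7: Vienna -> Quito. Alice is in Quito.
After move 8: Quito -> Vienna. Alice is in Vienna.
After move 9: Vienna -> Quito. Alice is in Quito.
After move 10: Quito -> Dublin. Alice is in Dublin.

Answer: Dublin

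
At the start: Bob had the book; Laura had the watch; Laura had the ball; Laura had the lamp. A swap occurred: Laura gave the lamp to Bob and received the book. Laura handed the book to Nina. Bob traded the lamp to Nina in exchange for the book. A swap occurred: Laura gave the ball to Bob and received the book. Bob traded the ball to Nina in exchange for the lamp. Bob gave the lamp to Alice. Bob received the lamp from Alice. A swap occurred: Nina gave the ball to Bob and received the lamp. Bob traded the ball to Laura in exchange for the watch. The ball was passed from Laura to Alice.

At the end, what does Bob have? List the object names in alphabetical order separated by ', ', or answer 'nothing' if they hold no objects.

Answer: watch

Derivation:
Tracking all object holders:
Start: book:Bob, watch:Laura, ball:Laura, lamp:Laura
Event 1 (swap lamp<->book: now lamp:Bob, book:Laura). State: book:Laura, watch:Laura, ball:Laura, lamp:Bob
Event 2 (give book: Laura -> Nina). State: book:Nina, watch:Laura, ball:Laura, lamp:Bob
Event 3 (swap lamp<->book: now lamp:Nina, book:Bob). State: book:Bob, watch:Laura, ball:Laura, lamp:Nina
Event 4 (swap ball<->book: now ball:Bob, book:Laura). State: book:Laura, watch:Laura, ball:Bob, lamp:Nina
Event 5 (swap ball<->lamp: now ball:Nina, lamp:Bob). State: book:Laura, watch:Laura, ball:Nina, lamp:Bob
Event 6 (give lamp: Bob -> Alice). State: book:Laura, watch:Laura, ball:Nina, lamp:Alice
Event 7 (give lamp: Alice -> Bob). State: book:Laura, watch:Laura, ball:Nina, lamp:Bob
Event 8 (swap ball<->lamp: now ball:Bob, lamp:Nina). State: book:Laura, watch:Laura, ball:Bob, lamp:Nina
Event 9 (swap ball<->watch: now ball:Laura, watch:Bob). State: book:Laura, watch:Bob, ball:Laura, lamp:Nina
Event 10 (give ball: Laura -> Alice). State: book:Laura, watch:Bob, ball:Alice, lamp:Nina

Final state: book:Laura, watch:Bob, ball:Alice, lamp:Nina
Bob holds: watch.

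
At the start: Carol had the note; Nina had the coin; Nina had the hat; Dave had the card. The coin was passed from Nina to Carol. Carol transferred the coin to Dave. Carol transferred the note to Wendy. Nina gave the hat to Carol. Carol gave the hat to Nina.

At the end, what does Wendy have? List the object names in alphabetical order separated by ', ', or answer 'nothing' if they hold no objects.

Tracking all object holders:
Start: note:Carol, coin:Nina, hat:Nina, card:Dave
Event 1 (give coin: Nina -> Carol). State: note:Carol, coin:Carol, hat:Nina, card:Dave
Event 2 (give coin: Carol -> Dave). State: note:Carol, coin:Dave, hat:Nina, card:Dave
Event 3 (give note: Carol -> Wendy). State: note:Wendy, coin:Dave, hat:Nina, card:Dave
Event 4 (give hat: Nina -> Carol). State: note:Wendy, coin:Dave, hat:Carol, card:Dave
Event 5 (give hat: Carol -> Nina). State: note:Wendy, coin:Dave, hat:Nina, card:Dave

Final state: note:Wendy, coin:Dave, hat:Nina, card:Dave
Wendy holds: note.

Answer: note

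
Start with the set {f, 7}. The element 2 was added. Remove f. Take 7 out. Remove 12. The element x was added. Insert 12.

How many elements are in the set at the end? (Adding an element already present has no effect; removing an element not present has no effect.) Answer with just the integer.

Answer: 3

Derivation:
Tracking the set through each operation:
Start: {7, f}
Event 1 (add 2): added. Set: {2, 7, f}
Event 2 (remove f): removed. Set: {2, 7}
Event 3 (remove 7): removed. Set: {2}
Event 4 (remove 12): not present, no change. Set: {2}
Event 5 (add x): added. Set: {2, x}
Event 6 (add 12): added. Set: {12, 2, x}

Final set: {12, 2, x} (size 3)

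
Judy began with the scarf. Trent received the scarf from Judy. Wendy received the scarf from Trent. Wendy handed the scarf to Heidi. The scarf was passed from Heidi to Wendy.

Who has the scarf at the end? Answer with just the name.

Answer: Wendy

Derivation:
Tracking the scarf through each event:
Start: Judy has the scarf.
After event 1: Trent has the scarf.
After event 2: Wendy has the scarf.
After event 3: Heidi has the scarf.
After event 4: Wendy has the scarf.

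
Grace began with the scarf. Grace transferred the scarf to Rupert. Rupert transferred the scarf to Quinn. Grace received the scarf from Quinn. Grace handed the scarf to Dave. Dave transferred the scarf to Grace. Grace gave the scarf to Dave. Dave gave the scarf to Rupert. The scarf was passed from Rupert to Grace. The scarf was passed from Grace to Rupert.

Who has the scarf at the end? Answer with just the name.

Answer: Rupert

Derivation:
Tracking the scarf through each event:
Start: Grace has the scarf.
After event 1: Rupert has the scarf.
After event 2: Quinn has the scarf.
After event 3: Grace has the scarf.
After event 4: Dave has the scarf.
After event 5: Grace has the scarf.
After event 6: Dave has the scarf.
After event 7: Rupert has the scarf.
After event 8: Grace has the scarf.
After event 9: Rupert has the scarf.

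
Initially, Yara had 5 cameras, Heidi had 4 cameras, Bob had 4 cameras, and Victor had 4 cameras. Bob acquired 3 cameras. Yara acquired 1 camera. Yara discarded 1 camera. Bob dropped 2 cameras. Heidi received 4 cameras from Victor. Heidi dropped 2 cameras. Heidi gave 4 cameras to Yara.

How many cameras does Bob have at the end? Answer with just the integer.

Answer: 5

Derivation:
Tracking counts step by step:
Start: Yara=5, Heidi=4, Bob=4, Victor=4
Event 1 (Bob +3): Bob: 4 -> 7. State: Yara=5, Heidi=4, Bob=7, Victor=4
Event 2 (Yara +1): Yara: 5 -> 6. State: Yara=6, Heidi=4, Bob=7, Victor=4
Event 3 (Yara -1): Yara: 6 -> 5. State: Yara=5, Heidi=4, Bob=7, Victor=4
Event 4 (Bob -2): Bob: 7 -> 5. State: Yara=5, Heidi=4, Bob=5, Victor=4
Event 5 (Victor -> Heidi, 4): Victor: 4 -> 0, Heidi: 4 -> 8. State: Yara=5, Heidi=8, Bob=5, Victor=0
Event 6 (Heidi -2): Heidi: 8 -> 6. State: Yara=5, Heidi=6, Bob=5, Victor=0
Event 7 (Heidi -> Yara, 4): Heidi: 6 -> 2, Yara: 5 -> 9. State: Yara=9, Heidi=2, Bob=5, Victor=0

Bob's final count: 5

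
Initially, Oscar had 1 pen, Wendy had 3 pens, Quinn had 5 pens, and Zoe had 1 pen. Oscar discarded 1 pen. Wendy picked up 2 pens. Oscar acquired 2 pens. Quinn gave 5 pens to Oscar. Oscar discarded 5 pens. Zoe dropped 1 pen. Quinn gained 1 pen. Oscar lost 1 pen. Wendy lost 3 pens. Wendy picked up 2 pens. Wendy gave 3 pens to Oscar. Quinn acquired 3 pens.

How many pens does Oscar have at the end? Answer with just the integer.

Answer: 4

Derivation:
Tracking counts step by step:
Start: Oscar=1, Wendy=3, Quinn=5, Zoe=1
Event 1 (Oscar -1): Oscar: 1 -> 0. State: Oscar=0, Wendy=3, Quinn=5, Zoe=1
Event 2 (Wendy +2): Wendy: 3 -> 5. State: Oscar=0, Wendy=5, Quinn=5, Zoe=1
Event 3 (Oscar +2): Oscar: 0 -> 2. State: Oscar=2, Wendy=5, Quinn=5, Zoe=1
Event 4 (Quinn -> Oscar, 5): Quinn: 5 -> 0, Oscar: 2 -> 7. State: Oscar=7, Wendy=5, Quinn=0, Zoe=1
Event 5 (Oscar -5): Oscar: 7 -> 2. State: Oscar=2, Wendy=5, Quinn=0, Zoe=1
Event 6 (Zoe -1): Zoe: 1 -> 0. State: Oscar=2, Wendy=5, Quinn=0, Zoe=0
Event 7 (Quinn +1): Quinn: 0 -> 1. State: Oscar=2, Wendy=5, Quinn=1, Zoe=0
Event 8 (Oscar -1): Oscar: 2 -> 1. State: Oscar=1, Wendy=5, Quinn=1, Zoe=0
Event 9 (Wendy -3): Wendy: 5 -> 2. State: Oscar=1, Wendy=2, Quinn=1, Zoe=0
Event 10 (Wendy +2): Wendy: 2 -> 4. State: Oscar=1, Wendy=4, Quinn=1, Zoe=0
Event 11 (Wendy -> Oscar, 3): Wendy: 4 -> 1, Oscar: 1 -> 4. State: Oscar=4, Wendy=1, Quinn=1, Zoe=0
Event 12 (Quinn +3): Quinn: 1 -> 4. State: Oscar=4, Wendy=1, Quinn=4, Zoe=0

Oscar's final count: 4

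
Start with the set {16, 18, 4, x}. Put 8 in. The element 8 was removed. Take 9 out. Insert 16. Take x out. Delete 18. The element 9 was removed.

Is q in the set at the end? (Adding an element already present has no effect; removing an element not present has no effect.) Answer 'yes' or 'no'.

Answer: no

Derivation:
Tracking the set through each operation:
Start: {16, 18, 4, x}
Event 1 (add 8): added. Set: {16, 18, 4, 8, x}
Event 2 (remove 8): removed. Set: {16, 18, 4, x}
Event 3 (remove 9): not present, no change. Set: {16, 18, 4, x}
Event 4 (add 16): already present, no change. Set: {16, 18, 4, x}
Event 5 (remove x): removed. Set: {16, 18, 4}
Event 6 (remove 18): removed. Set: {16, 4}
Event 7 (remove 9): not present, no change. Set: {16, 4}

Final set: {16, 4} (size 2)
q is NOT in the final set.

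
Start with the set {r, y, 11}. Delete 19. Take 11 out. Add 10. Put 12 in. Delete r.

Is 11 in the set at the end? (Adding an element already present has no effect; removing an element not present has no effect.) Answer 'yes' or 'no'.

Answer: no

Derivation:
Tracking the set through each operation:
Start: {11, r, y}
Event 1 (remove 19): not present, no change. Set: {11, r, y}
Event 2 (remove 11): removed. Set: {r, y}
Event 3 (add 10): added. Set: {10, r, y}
Event 4 (add 12): added. Set: {10, 12, r, y}
Event 5 (remove r): removed. Set: {10, 12, y}

Final set: {10, 12, y} (size 3)
11 is NOT in the final set.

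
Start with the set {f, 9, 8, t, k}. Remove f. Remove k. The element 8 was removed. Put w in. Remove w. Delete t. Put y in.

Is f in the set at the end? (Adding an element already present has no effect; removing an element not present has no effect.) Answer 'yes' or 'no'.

Answer: no

Derivation:
Tracking the set through each operation:
Start: {8, 9, f, k, t}
Event 1 (remove f): removed. Set: {8, 9, k, t}
Event 2 (remove k): removed. Set: {8, 9, t}
Event 3 (remove 8): removed. Set: {9, t}
Event 4 (add w): added. Set: {9, t, w}
Event 5 (remove w): removed. Set: {9, t}
Event 6 (remove t): removed. Set: {9}
Event 7 (add y): added. Set: {9, y}

Final set: {9, y} (size 2)
f is NOT in the final set.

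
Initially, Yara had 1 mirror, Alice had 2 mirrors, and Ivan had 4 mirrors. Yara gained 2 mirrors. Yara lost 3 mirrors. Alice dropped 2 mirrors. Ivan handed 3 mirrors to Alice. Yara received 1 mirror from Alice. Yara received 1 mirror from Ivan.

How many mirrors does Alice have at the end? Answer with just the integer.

Answer: 2

Derivation:
Tracking counts step by step:
Start: Yara=1, Alice=2, Ivan=4
Event 1 (Yara +2): Yara: 1 -> 3. State: Yara=3, Alice=2, Ivan=4
Event 2 (Yara -3): Yara: 3 -> 0. State: Yara=0, Alice=2, Ivan=4
Event 3 (Alice -2): Alice: 2 -> 0. State: Yara=0, Alice=0, Ivan=4
Event 4 (Ivan -> Alice, 3): Ivan: 4 -> 1, Alice: 0 -> 3. State: Yara=0, Alice=3, Ivan=1
Event 5 (Alice -> Yara, 1): Alice: 3 -> 2, Yara: 0 -> 1. State: Yara=1, Alice=2, Ivan=1
Event 6 (Ivan -> Yara, 1): Ivan: 1 -> 0, Yara: 1 -> 2. State: Yara=2, Alice=2, Ivan=0

Alice's final count: 2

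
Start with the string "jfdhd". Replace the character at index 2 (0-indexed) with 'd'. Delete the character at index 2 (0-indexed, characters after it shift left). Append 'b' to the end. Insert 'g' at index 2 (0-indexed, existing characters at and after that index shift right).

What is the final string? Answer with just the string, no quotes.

Applying each edit step by step:
Start: "jfdhd"
Op 1 (replace idx 2: 'd' -> 'd'): "jfdhd" -> "jfdhd"
Op 2 (delete idx 2 = 'd'): "jfdhd" -> "jfhd"
Op 3 (append 'b'): "jfhd" -> "jfhdb"
Op 4 (insert 'g' at idx 2): "jfhdb" -> "jfghdb"

Answer: jfghdb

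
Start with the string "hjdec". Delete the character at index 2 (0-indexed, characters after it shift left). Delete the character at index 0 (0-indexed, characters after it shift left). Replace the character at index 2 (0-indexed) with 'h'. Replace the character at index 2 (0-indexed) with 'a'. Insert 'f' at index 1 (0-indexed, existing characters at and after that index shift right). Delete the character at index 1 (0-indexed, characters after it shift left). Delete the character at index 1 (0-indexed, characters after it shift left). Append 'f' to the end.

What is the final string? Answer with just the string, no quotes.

Applying each edit step by step:
Start: "hjdec"
Op 1 (delete idx 2 = 'd'): "hjdec" -> "hjec"
Op 2 (delete idx 0 = 'h'): "hjec" -> "jec"
Op 3 (replace idx 2: 'c' -> 'h'): "jec" -> "jeh"
Op 4 (replace idx 2: 'h' -> 'a'): "jeh" -> "jea"
Op 5 (insert 'f' at idx 1): "jea" -> "jfea"
Op 6 (delete idx 1 = 'f'): "jfea" -> "jea"
Op 7 (delete idx 1 = 'e'): "jea" -> "ja"
Op 8 (append 'f'): "ja" -> "jaf"

Answer: jaf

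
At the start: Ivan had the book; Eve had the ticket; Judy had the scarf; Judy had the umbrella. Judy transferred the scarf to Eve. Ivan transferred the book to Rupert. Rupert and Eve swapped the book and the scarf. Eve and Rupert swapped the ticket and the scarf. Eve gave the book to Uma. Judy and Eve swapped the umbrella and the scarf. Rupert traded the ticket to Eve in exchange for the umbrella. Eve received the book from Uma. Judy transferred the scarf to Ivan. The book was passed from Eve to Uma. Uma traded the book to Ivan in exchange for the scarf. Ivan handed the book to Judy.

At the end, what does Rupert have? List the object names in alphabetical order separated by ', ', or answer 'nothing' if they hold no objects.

Answer: umbrella

Derivation:
Tracking all object holders:
Start: book:Ivan, ticket:Eve, scarf:Judy, umbrella:Judy
Event 1 (give scarf: Judy -> Eve). State: book:Ivan, ticket:Eve, scarf:Eve, umbrella:Judy
Event 2 (give book: Ivan -> Rupert). State: book:Rupert, ticket:Eve, scarf:Eve, umbrella:Judy
Event 3 (swap book<->scarf: now book:Eve, scarf:Rupert). State: book:Eve, ticket:Eve, scarf:Rupert, umbrella:Judy
Event 4 (swap ticket<->scarf: now ticket:Rupert, scarf:Eve). State: book:Eve, ticket:Rupert, scarf:Eve, umbrella:Judy
Event 5 (give book: Eve -> Uma). State: book:Uma, ticket:Rupert, scarf:Eve, umbrella:Judy
Event 6 (swap umbrella<->scarf: now umbrella:Eve, scarf:Judy). State: book:Uma, ticket:Rupert, scarf:Judy, umbrella:Eve
Event 7 (swap ticket<->umbrella: now ticket:Eve, umbrella:Rupert). State: book:Uma, ticket:Eve, scarf:Judy, umbrella:Rupert
Event 8 (give book: Uma -> Eve). State: book:Eve, ticket:Eve, scarf:Judy, umbrella:Rupert
Event 9 (give scarf: Judy -> Ivan). State: book:Eve, ticket:Eve, scarf:Ivan, umbrella:Rupert
Event 10 (give book: Eve -> Uma). State: book:Uma, ticket:Eve, scarf:Ivan, umbrella:Rupert
Event 11 (swap book<->scarf: now book:Ivan, scarf:Uma). State: book:Ivan, ticket:Eve, scarf:Uma, umbrella:Rupert
Event 12 (give book: Ivan -> Judy). State: book:Judy, ticket:Eve, scarf:Uma, umbrella:Rupert

Final state: book:Judy, ticket:Eve, scarf:Uma, umbrella:Rupert
Rupert holds: umbrella.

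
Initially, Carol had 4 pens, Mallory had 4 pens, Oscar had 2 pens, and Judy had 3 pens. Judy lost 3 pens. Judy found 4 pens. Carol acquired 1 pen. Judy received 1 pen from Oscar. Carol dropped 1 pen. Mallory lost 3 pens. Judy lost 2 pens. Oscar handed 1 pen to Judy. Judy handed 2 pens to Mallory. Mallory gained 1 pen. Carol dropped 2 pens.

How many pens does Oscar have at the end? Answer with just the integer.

Answer: 0

Derivation:
Tracking counts step by step:
Start: Carol=4, Mallory=4, Oscar=2, Judy=3
Event 1 (Judy -3): Judy: 3 -> 0. State: Carol=4, Mallory=4, Oscar=2, Judy=0
Event 2 (Judy +4): Judy: 0 -> 4. State: Carol=4, Mallory=4, Oscar=2, Judy=4
Event 3 (Carol +1): Carol: 4 -> 5. State: Carol=5, Mallory=4, Oscar=2, Judy=4
Event 4 (Oscar -> Judy, 1): Oscar: 2 -> 1, Judy: 4 -> 5. State: Carol=5, Mallory=4, Oscar=1, Judy=5
Event 5 (Carol -1): Carol: 5 -> 4. State: Carol=4, Mallory=4, Oscar=1, Judy=5
Event 6 (Mallory -3): Mallory: 4 -> 1. State: Carol=4, Mallory=1, Oscar=1, Judy=5
Event 7 (Judy -2): Judy: 5 -> 3. State: Carol=4, Mallory=1, Oscar=1, Judy=3
Event 8 (Oscar -> Judy, 1): Oscar: 1 -> 0, Judy: 3 -> 4. State: Carol=4, Mallory=1, Oscar=0, Judy=4
Event 9 (Judy -> Mallory, 2): Judy: 4 -> 2, Mallory: 1 -> 3. State: Carol=4, Mallory=3, Oscar=0, Judy=2
Event 10 (Mallory +1): Mallory: 3 -> 4. State: Carol=4, Mallory=4, Oscar=0, Judy=2
Event 11 (Carol -2): Carol: 4 -> 2. State: Carol=2, Mallory=4, Oscar=0, Judy=2

Oscar's final count: 0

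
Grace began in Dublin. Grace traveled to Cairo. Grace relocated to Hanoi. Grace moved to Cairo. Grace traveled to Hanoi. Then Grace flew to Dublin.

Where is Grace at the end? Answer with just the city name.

Answer: Dublin

Derivation:
Tracking Grace's location:
Start: Grace is in Dublin.
After move 1: Dublin -> Cairo. Grace is in Cairo.
After move 2: Cairo -> Hanoi. Grace is in Hanoi.
After move 3: Hanoi -> Cairo. Grace is in Cairo.
After move 4: Cairo -> Hanoi. Grace is in Hanoi.
After move 5: Hanoi -> Dublin. Grace is in Dublin.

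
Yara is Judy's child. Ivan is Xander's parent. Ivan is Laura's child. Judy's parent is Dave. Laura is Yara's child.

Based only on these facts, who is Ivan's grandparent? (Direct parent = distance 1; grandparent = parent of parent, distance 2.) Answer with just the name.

Reconstructing the parent chain from the given facts:
  Dave -> Judy -> Yara -> Laura -> Ivan -> Xander
(each arrow means 'parent of the next')
Positions in the chain (0 = top):
  position of Dave: 0
  position of Judy: 1
  position of Yara: 2
  position of Laura: 3
  position of Ivan: 4
  position of Xander: 5

Ivan is at position 4; the grandparent is 2 steps up the chain, i.e. position 2: Yara.

Answer: Yara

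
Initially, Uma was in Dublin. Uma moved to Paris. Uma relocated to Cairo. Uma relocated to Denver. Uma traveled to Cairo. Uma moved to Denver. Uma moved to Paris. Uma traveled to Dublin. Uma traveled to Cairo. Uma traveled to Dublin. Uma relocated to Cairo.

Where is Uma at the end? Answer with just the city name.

Answer: Cairo

Derivation:
Tracking Uma's location:
Start: Uma is in Dublin.
After move 1: Dublin -> Paris. Uma is in Paris.
After move 2: Paris -> Cairo. Uma is in Cairo.
After move 3: Cairo -> Denver. Uma is in Denver.
After move 4: Denver -> Cairo. Uma is in Cairo.
After move 5: Cairo -> Denver. Uma is in Denver.
After move 6: Denver -> Paris. Uma is in Paris.
After move 7: Paris -> Dublin. Uma is in Dublin.
After move 8: Dublin -> Cairo. Uma is in Cairo.
After move 9: Cairo -> Dublin. Uma is in Dublin.
After move 10: Dublin -> Cairo. Uma is in Cairo.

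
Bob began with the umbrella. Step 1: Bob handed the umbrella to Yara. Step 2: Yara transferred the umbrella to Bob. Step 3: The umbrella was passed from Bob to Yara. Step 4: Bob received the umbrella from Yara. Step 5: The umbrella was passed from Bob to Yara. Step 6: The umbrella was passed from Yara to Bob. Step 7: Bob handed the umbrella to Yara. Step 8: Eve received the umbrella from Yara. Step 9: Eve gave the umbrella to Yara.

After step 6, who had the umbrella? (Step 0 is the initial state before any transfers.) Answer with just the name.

Tracking the umbrella holder through step 6:
After step 0 (start): Bob
After step 1: Yara
After step 2: Bob
After step 3: Yara
After step 4: Bob
After step 5: Yara
After step 6: Bob

At step 6, the holder is Bob.

Answer: Bob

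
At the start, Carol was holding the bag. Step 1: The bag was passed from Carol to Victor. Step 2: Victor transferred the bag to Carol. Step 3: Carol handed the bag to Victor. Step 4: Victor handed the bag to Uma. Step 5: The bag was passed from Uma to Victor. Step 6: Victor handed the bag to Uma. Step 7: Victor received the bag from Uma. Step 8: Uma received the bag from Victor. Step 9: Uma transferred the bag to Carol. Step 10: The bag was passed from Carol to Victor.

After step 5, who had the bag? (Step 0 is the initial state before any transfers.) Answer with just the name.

Answer: Victor

Derivation:
Tracking the bag holder through step 5:
After step 0 (start): Carol
After step 1: Victor
After step 2: Carol
After step 3: Victor
After step 4: Uma
After step 5: Victor

At step 5, the holder is Victor.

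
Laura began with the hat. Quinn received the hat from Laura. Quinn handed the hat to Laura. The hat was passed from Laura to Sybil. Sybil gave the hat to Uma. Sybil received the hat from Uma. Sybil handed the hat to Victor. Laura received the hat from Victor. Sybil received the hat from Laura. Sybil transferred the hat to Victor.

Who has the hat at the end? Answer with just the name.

Answer: Victor

Derivation:
Tracking the hat through each event:
Start: Laura has the hat.
After event 1: Quinn has the hat.
After event 2: Laura has the hat.
After event 3: Sybil has the hat.
After event 4: Uma has the hat.
After event 5: Sybil has the hat.
After event 6: Victor has the hat.
After event 7: Laura has the hat.
After event 8: Sybil has the hat.
After event 9: Victor has the hat.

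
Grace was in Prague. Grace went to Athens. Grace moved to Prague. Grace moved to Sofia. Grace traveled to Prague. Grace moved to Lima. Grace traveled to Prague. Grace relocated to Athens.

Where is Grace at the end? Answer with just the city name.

Tracking Grace's location:
Start: Grace is in Prague.
After move 1: Prague -> Athens. Grace is in Athens.
After move 2: Athens -> Prague. Grace is in Prague.
After move 3: Prague -> Sofia. Grace is in Sofia.
After move 4: Sofia -> Prague. Grace is in Prague.
After move 5: Prague -> Lima. Grace is in Lima.
After move 6: Lima -> Prague. Grace is in Prague.
After move 7: Prague -> Athens. Grace is in Athens.

Answer: Athens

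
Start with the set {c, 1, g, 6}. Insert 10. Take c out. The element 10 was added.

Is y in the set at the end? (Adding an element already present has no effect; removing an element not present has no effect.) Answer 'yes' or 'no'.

Tracking the set through each operation:
Start: {1, 6, c, g}
Event 1 (add 10): added. Set: {1, 10, 6, c, g}
Event 2 (remove c): removed. Set: {1, 10, 6, g}
Event 3 (add 10): already present, no change. Set: {1, 10, 6, g}

Final set: {1, 10, 6, g} (size 4)
y is NOT in the final set.

Answer: no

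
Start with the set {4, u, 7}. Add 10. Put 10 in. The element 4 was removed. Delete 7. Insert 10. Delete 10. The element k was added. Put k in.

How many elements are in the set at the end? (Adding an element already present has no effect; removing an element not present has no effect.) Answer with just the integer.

Answer: 2

Derivation:
Tracking the set through each operation:
Start: {4, 7, u}
Event 1 (add 10): added. Set: {10, 4, 7, u}
Event 2 (add 10): already present, no change. Set: {10, 4, 7, u}
Event 3 (remove 4): removed. Set: {10, 7, u}
Event 4 (remove 7): removed. Set: {10, u}
Event 5 (add 10): already present, no change. Set: {10, u}
Event 6 (remove 10): removed. Set: {u}
Event 7 (add k): added. Set: {k, u}
Event 8 (add k): already present, no change. Set: {k, u}

Final set: {k, u} (size 2)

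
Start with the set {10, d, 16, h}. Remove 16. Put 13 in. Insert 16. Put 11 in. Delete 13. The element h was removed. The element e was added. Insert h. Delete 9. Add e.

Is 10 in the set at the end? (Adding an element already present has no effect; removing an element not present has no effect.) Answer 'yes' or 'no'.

Answer: yes

Derivation:
Tracking the set through each operation:
Start: {10, 16, d, h}
Event 1 (remove 16): removed. Set: {10, d, h}
Event 2 (add 13): added. Set: {10, 13, d, h}
Event 3 (add 16): added. Set: {10, 13, 16, d, h}
Event 4 (add 11): added. Set: {10, 11, 13, 16, d, h}
Event 5 (remove 13): removed. Set: {10, 11, 16, d, h}
Event 6 (remove h): removed. Set: {10, 11, 16, d}
Event 7 (add e): added. Set: {10, 11, 16, d, e}
Event 8 (add h): added. Set: {10, 11, 16, d, e, h}
Event 9 (remove 9): not present, no change. Set: {10, 11, 16, d, e, h}
Event 10 (add e): already present, no change. Set: {10, 11, 16, d, e, h}

Final set: {10, 11, 16, d, e, h} (size 6)
10 is in the final set.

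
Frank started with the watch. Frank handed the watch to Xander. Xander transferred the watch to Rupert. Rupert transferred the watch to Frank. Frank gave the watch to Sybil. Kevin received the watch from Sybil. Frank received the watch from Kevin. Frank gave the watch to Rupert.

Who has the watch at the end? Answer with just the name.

Answer: Rupert

Derivation:
Tracking the watch through each event:
Start: Frank has the watch.
After event 1: Xander has the watch.
After event 2: Rupert has the watch.
After event 3: Frank has the watch.
After event 4: Sybil has the watch.
After event 5: Kevin has the watch.
After event 6: Frank has the watch.
After event 7: Rupert has the watch.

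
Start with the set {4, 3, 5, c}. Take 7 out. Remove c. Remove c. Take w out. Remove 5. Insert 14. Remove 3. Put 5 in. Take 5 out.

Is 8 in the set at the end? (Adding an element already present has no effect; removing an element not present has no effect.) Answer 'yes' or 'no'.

Tracking the set through each operation:
Start: {3, 4, 5, c}
Event 1 (remove 7): not present, no change. Set: {3, 4, 5, c}
Event 2 (remove c): removed. Set: {3, 4, 5}
Event 3 (remove c): not present, no change. Set: {3, 4, 5}
Event 4 (remove w): not present, no change. Set: {3, 4, 5}
Event 5 (remove 5): removed. Set: {3, 4}
Event 6 (add 14): added. Set: {14, 3, 4}
Event 7 (remove 3): removed. Set: {14, 4}
Event 8 (add 5): added. Set: {14, 4, 5}
Event 9 (remove 5): removed. Set: {14, 4}

Final set: {14, 4} (size 2)
8 is NOT in the final set.

Answer: no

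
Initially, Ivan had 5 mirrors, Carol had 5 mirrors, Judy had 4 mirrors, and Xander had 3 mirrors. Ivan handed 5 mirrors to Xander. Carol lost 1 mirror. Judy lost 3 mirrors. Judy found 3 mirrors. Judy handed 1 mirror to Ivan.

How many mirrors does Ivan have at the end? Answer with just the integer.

Answer: 1

Derivation:
Tracking counts step by step:
Start: Ivan=5, Carol=5, Judy=4, Xander=3
Event 1 (Ivan -> Xander, 5): Ivan: 5 -> 0, Xander: 3 -> 8. State: Ivan=0, Carol=5, Judy=4, Xander=8
Event 2 (Carol -1): Carol: 5 -> 4. State: Ivan=0, Carol=4, Judy=4, Xander=8
Event 3 (Judy -3): Judy: 4 -> 1. State: Ivan=0, Carol=4, Judy=1, Xander=8
Event 4 (Judy +3): Judy: 1 -> 4. State: Ivan=0, Carol=4, Judy=4, Xander=8
Event 5 (Judy -> Ivan, 1): Judy: 4 -> 3, Ivan: 0 -> 1. State: Ivan=1, Carol=4, Judy=3, Xander=8

Ivan's final count: 1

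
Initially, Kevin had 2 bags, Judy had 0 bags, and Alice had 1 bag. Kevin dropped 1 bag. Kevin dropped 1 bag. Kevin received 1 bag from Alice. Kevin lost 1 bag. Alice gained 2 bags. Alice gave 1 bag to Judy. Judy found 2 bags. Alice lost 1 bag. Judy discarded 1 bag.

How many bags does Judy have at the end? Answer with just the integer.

Tracking counts step by step:
Start: Kevin=2, Judy=0, Alice=1
Event 1 (Kevin -1): Kevin: 2 -> 1. State: Kevin=1, Judy=0, Alice=1
Event 2 (Kevin -1): Kevin: 1 -> 0. State: Kevin=0, Judy=0, Alice=1
Event 3 (Alice -> Kevin, 1): Alice: 1 -> 0, Kevin: 0 -> 1. State: Kevin=1, Judy=0, Alice=0
Event 4 (Kevin -1): Kevin: 1 -> 0. State: Kevin=0, Judy=0, Alice=0
Event 5 (Alice +2): Alice: 0 -> 2. State: Kevin=0, Judy=0, Alice=2
Event 6 (Alice -> Judy, 1): Alice: 2 -> 1, Judy: 0 -> 1. State: Kevin=0, Judy=1, Alice=1
Event 7 (Judy +2): Judy: 1 -> 3. State: Kevin=0, Judy=3, Alice=1
Event 8 (Alice -1): Alice: 1 -> 0. State: Kevin=0, Judy=3, Alice=0
Event 9 (Judy -1): Judy: 3 -> 2. State: Kevin=0, Judy=2, Alice=0

Judy's final count: 2

Answer: 2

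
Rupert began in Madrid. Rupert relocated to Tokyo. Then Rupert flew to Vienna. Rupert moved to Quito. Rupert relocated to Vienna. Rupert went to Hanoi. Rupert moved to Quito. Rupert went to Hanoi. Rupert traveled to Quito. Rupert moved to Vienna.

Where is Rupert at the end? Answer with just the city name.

Answer: Vienna

Derivation:
Tracking Rupert's location:
Start: Rupert is in Madrid.
After move 1: Madrid -> Tokyo. Rupert is in Tokyo.
After move 2: Tokyo -> Vienna. Rupert is in Vienna.
After move 3: Vienna -> Quito. Rupert is in Quito.
After move 4: Quito -> Vienna. Rupert is in Vienna.
After move 5: Vienna -> Hanoi. Rupert is in Hanoi.
After move 6: Hanoi -> Quito. Rupert is in Quito.
After move 7: Quito -> Hanoi. Rupert is in Hanoi.
After move 8: Hanoi -> Quito. Rupert is in Quito.
After move 9: Quito -> Vienna. Rupert is in Vienna.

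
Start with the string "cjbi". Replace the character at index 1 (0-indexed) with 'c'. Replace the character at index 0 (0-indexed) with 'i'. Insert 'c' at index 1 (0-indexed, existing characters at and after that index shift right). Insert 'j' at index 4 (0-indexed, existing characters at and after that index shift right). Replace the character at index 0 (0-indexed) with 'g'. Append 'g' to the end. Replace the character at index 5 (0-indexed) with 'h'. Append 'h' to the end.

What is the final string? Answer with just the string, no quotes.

Answer: gccbjhgh

Derivation:
Applying each edit step by step:
Start: "cjbi"
Op 1 (replace idx 1: 'j' -> 'c'): "cjbi" -> "ccbi"
Op 2 (replace idx 0: 'c' -> 'i'): "ccbi" -> "icbi"
Op 3 (insert 'c' at idx 1): "icbi" -> "iccbi"
Op 4 (insert 'j' at idx 4): "iccbi" -> "iccbji"
Op 5 (replace idx 0: 'i' -> 'g'): "iccbji" -> "gccbji"
Op 6 (append 'g'): "gccbji" -> "gccbjig"
Op 7 (replace idx 5: 'i' -> 'h'): "gccbjig" -> "gccbjhg"
Op 8 (append 'h'): "gccbjhg" -> "gccbjhgh"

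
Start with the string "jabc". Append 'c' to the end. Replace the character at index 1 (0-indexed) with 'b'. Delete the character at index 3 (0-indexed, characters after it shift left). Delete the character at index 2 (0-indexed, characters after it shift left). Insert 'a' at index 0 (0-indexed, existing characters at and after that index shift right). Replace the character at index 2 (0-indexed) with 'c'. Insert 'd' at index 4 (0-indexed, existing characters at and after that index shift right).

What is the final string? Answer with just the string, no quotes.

Answer: ajccd

Derivation:
Applying each edit step by step:
Start: "jabc"
Op 1 (append 'c'): "jabc" -> "jabcc"
Op 2 (replace idx 1: 'a' -> 'b'): "jabcc" -> "jbbcc"
Op 3 (delete idx 3 = 'c'): "jbbcc" -> "jbbc"
Op 4 (delete idx 2 = 'b'): "jbbc" -> "jbc"
Op 5 (insert 'a' at idx 0): "jbc" -> "ajbc"
Op 6 (replace idx 2: 'b' -> 'c'): "ajbc" -> "ajcc"
Op 7 (insert 'd' at idx 4): "ajcc" -> "ajccd"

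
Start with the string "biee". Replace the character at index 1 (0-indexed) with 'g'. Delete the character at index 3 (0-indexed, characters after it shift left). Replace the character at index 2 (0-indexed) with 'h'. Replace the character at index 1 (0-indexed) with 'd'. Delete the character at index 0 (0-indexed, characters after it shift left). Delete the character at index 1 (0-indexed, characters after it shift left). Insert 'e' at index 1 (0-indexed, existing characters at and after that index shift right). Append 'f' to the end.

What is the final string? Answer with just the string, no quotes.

Applying each edit step by step:
Start: "biee"
Op 1 (replace idx 1: 'i' -> 'g'): "biee" -> "bgee"
Op 2 (delete idx 3 = 'e'): "bgee" -> "bge"
Op 3 (replace idx 2: 'e' -> 'h'): "bge" -> "bgh"
Op 4 (replace idx 1: 'g' -> 'd'): "bgh" -> "bdh"
Op 5 (delete idx 0 = 'b'): "bdh" -> "dh"
Op 6 (delete idx 1 = 'h'): "dh" -> "d"
Op 7 (insert 'e' at idx 1): "d" -> "de"
Op 8 (append 'f'): "de" -> "def"

Answer: def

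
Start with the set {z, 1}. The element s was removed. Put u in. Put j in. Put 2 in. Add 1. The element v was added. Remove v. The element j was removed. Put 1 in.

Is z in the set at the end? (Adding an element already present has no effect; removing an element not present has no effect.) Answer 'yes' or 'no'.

Answer: yes

Derivation:
Tracking the set through each operation:
Start: {1, z}
Event 1 (remove s): not present, no change. Set: {1, z}
Event 2 (add u): added. Set: {1, u, z}
Event 3 (add j): added. Set: {1, j, u, z}
Event 4 (add 2): added. Set: {1, 2, j, u, z}
Event 5 (add 1): already present, no change. Set: {1, 2, j, u, z}
Event 6 (add v): added. Set: {1, 2, j, u, v, z}
Event 7 (remove v): removed. Set: {1, 2, j, u, z}
Event 8 (remove j): removed. Set: {1, 2, u, z}
Event 9 (add 1): already present, no change. Set: {1, 2, u, z}

Final set: {1, 2, u, z} (size 4)
z is in the final set.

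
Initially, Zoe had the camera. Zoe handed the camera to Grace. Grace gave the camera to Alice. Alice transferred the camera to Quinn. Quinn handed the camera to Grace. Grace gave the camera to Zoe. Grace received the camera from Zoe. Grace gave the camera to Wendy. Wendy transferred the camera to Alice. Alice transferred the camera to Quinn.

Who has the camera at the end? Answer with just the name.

Answer: Quinn

Derivation:
Tracking the camera through each event:
Start: Zoe has the camera.
After event 1: Grace has the camera.
After event 2: Alice has the camera.
After event 3: Quinn has the camera.
After event 4: Grace has the camera.
After event 5: Zoe has the camera.
After event 6: Grace has the camera.
After event 7: Wendy has the camera.
After event 8: Alice has the camera.
After event 9: Quinn has the camera.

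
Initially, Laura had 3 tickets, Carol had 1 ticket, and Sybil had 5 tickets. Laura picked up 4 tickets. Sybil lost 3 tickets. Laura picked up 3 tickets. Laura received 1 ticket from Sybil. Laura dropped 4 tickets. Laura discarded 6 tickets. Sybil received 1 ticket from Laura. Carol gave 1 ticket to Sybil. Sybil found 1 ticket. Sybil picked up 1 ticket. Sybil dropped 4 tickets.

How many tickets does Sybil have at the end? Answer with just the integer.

Tracking counts step by step:
Start: Laura=3, Carol=1, Sybil=5
Event 1 (Laura +4): Laura: 3 -> 7. State: Laura=7, Carol=1, Sybil=5
Event 2 (Sybil -3): Sybil: 5 -> 2. State: Laura=7, Carol=1, Sybil=2
Event 3 (Laura +3): Laura: 7 -> 10. State: Laura=10, Carol=1, Sybil=2
Event 4 (Sybil -> Laura, 1): Sybil: 2 -> 1, Laura: 10 -> 11. State: Laura=11, Carol=1, Sybil=1
Event 5 (Laura -4): Laura: 11 -> 7. State: Laura=7, Carol=1, Sybil=1
Event 6 (Laura -6): Laura: 7 -> 1. State: Laura=1, Carol=1, Sybil=1
Event 7 (Laura -> Sybil, 1): Laura: 1 -> 0, Sybil: 1 -> 2. State: Laura=0, Carol=1, Sybil=2
Event 8 (Carol -> Sybil, 1): Carol: 1 -> 0, Sybil: 2 -> 3. State: Laura=0, Carol=0, Sybil=3
Event 9 (Sybil +1): Sybil: 3 -> 4. State: Laura=0, Carol=0, Sybil=4
Event 10 (Sybil +1): Sybil: 4 -> 5. State: Laura=0, Carol=0, Sybil=5
Event 11 (Sybil -4): Sybil: 5 -> 1. State: Laura=0, Carol=0, Sybil=1

Sybil's final count: 1

Answer: 1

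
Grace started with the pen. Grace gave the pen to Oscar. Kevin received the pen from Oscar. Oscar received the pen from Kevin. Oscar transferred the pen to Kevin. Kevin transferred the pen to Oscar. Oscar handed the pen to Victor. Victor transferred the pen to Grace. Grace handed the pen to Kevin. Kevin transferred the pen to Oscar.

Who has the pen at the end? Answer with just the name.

Tracking the pen through each event:
Start: Grace has the pen.
After event 1: Oscar has the pen.
After event 2: Kevin has the pen.
After event 3: Oscar has the pen.
After event 4: Kevin has the pen.
After event 5: Oscar has the pen.
After event 6: Victor has the pen.
After event 7: Grace has the pen.
After event 8: Kevin has the pen.
After event 9: Oscar has the pen.

Answer: Oscar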